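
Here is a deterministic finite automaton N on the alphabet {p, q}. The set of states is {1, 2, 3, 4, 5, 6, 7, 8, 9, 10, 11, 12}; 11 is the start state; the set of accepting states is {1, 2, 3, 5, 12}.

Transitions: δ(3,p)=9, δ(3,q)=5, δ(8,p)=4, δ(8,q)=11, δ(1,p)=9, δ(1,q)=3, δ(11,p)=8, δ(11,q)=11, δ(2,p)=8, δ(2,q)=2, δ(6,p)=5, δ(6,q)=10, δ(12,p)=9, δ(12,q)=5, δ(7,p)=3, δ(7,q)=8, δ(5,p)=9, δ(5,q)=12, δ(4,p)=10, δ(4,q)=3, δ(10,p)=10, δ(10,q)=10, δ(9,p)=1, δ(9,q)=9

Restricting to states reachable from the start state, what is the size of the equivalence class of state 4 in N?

First remove the unreachable states {2,6,7}; 9 states remain.
P0 = {1,3,5,12} | {4,8,9,10,11}.
Split {4,8,9,10,11} by δ(·,p) → {4,8,10,11} and {9}.
Refine {4,8,10,11} on symbol q: members go to different blocks, giving {8,10,11} and {4}.
Refine {8,10,11} on symbol p: members go to different blocks, giving {10,11} and {8}.
Refine {10,11} on symbol p: members go to different blocks, giving {10} and {11}.
No further refinement is possible. Final partition (6 blocks): {1,3,5,12} | {10} | {9} | {4} | {8} | {11}.
State 4 belongs to the block {4}, which has 1 states.

1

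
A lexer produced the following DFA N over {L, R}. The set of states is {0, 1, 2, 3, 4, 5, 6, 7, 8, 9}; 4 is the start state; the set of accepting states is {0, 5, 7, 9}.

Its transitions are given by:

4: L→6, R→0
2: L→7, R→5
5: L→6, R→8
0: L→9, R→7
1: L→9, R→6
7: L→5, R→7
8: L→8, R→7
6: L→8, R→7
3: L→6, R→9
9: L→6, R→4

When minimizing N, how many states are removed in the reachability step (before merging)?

No path from 4 leads to 1, 2, 3; the other 7 states are all reachable.

3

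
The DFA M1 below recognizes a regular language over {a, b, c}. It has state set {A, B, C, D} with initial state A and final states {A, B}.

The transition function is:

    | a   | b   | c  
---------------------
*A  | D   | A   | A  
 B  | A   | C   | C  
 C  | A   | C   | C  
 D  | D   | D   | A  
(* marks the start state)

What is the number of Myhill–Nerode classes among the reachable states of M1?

2

States {B,C} cannot be reached from the start state, so discard them.
P0 = {A} | {D}.
The partition is now stable with 2 blocks: {A} | {D}.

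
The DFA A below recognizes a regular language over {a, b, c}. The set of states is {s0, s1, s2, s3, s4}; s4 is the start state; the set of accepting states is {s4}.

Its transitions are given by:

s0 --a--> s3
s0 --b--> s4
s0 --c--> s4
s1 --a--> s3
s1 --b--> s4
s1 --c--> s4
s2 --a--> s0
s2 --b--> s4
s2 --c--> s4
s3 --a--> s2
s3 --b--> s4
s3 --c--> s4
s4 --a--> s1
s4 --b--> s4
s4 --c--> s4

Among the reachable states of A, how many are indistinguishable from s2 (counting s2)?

All states are reachable from the start state.
P0 = {s4} | {s0,s1,s2,s3}.
No further refinement is possible. Final partition (2 blocks): {s4} | {s0,s1,s2,s3}.
The equivalence class containing s2 is {s0,s1,s2,s3}, of size 4.

4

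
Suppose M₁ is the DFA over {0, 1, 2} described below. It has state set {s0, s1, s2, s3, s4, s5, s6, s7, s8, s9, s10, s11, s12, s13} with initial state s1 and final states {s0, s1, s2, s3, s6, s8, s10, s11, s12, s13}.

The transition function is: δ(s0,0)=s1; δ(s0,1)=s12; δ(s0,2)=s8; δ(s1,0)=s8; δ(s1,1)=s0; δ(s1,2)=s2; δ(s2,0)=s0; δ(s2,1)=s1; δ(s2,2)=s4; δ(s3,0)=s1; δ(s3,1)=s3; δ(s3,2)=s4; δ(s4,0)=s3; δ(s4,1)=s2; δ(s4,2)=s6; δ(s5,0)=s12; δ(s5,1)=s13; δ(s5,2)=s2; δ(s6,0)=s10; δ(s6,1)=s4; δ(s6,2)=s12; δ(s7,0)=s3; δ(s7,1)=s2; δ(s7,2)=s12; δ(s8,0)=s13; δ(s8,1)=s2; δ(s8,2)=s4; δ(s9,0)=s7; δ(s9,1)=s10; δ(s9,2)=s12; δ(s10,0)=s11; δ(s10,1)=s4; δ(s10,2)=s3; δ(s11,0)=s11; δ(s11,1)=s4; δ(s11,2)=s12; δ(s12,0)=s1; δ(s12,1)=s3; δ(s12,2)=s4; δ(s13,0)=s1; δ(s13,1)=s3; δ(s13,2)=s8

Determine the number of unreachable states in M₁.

Starting at s1 and following transitions, the reachable set is {s0, s1, s2, s3, s4, s6, s8, s10, s11, s12, s13}. That leaves s5, s7, s9 unreachable — 3 in total.

3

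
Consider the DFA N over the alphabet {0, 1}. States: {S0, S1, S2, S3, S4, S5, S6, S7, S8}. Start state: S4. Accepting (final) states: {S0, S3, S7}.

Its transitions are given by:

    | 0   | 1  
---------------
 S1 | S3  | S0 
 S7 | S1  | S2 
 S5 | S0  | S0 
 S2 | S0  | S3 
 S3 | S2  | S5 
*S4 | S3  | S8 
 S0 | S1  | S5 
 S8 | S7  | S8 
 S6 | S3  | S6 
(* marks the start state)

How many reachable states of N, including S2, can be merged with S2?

3

Reachable states from the start: {S0,S1,S2,S3,S4,S5,S7,S8}. Unreachable: {S6} — drop them.
P0 = {S0,S3,S7} | {S1,S2,S4,S5,S8}.
On input 1, block {S1,S2,S4,S5,S8} splits into {S1,S2,S5} and {S4,S8}.
The partition is now stable with 3 blocks: {S0,S3,S7} | {S1,S2,S5} | {S4,S8}.
The equivalence class containing S2 is {S1,S2,S5}, of size 3.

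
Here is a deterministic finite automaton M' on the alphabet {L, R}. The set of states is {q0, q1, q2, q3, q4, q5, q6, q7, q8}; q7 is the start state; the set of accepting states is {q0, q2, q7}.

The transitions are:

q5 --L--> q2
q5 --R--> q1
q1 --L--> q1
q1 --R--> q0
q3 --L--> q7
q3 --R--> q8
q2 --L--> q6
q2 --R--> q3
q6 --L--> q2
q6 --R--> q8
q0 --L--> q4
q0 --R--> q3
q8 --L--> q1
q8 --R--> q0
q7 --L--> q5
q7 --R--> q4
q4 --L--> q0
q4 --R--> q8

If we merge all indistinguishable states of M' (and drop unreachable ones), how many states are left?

3

All states are reachable from the start state.
P0 = {q0,q2,q7} | {q1,q3,q4,q5,q6,q8}.
Split {q1,q3,q4,q5,q6,q8} by δ(·,L) → {q3,q4,q5,q6} and {q1,q8}.
Stable partition: {q0,q2,q7} | {q3,q4,q5,q6} | {q1,q8} — 3 equivalence classes.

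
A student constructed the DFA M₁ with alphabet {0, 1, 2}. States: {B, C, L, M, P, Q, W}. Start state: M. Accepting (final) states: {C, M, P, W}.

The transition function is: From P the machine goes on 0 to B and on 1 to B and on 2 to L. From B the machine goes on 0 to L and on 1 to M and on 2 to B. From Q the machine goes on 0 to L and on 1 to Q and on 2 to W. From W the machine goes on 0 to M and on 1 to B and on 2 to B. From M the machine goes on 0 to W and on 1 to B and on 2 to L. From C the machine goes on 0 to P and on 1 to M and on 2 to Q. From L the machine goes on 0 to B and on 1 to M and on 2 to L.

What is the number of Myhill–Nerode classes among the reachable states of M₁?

States {C,P,Q} cannot be reached from the start state, so discard them.
P0 = {M,W} | {B,L}.
The partition is now stable with 2 blocks: {M,W} | {B,L}.

2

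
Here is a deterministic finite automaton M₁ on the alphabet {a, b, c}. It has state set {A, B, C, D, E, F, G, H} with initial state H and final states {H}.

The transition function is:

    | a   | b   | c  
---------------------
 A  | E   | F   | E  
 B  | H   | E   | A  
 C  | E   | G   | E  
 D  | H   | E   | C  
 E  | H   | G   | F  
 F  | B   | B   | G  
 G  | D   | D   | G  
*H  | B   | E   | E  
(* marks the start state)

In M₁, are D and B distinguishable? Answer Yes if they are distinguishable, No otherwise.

No

All states are reachable from the start state.
Initial partition by acceptance: {H} | {A,B,C,D,E,F,G}.
Split {A,B,C,D,E,F,G} by δ(·,a) → {A,C,F,G} and {B,D,E}.
Refine {A,C,F,G} on symbol b: members go to different blocks, giving {A,C} and {F,G}.
Refine {B,D,E} on symbol b: members go to different blocks, giving {B,D} and {E}.
The partition is now stable with 5 blocks: {H} | {A,C} | {B,D} | {F,G} | {E}.
D and B lie in the same block of the stable partition, so they are equivalent — no string distinguishes them.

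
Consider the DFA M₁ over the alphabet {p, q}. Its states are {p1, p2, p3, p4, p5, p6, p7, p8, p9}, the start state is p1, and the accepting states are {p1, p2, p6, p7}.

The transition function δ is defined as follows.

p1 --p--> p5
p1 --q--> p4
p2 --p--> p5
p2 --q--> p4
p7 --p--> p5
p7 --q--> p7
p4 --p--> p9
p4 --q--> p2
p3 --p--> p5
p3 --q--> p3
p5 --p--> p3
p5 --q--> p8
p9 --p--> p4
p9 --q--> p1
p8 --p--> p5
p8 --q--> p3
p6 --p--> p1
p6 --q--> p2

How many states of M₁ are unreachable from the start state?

Starting at p1 and following transitions, the reachable set is {p1, p2, p3, p4, p5, p8, p9}. That leaves p6, p7 unreachable — 2 in total.

2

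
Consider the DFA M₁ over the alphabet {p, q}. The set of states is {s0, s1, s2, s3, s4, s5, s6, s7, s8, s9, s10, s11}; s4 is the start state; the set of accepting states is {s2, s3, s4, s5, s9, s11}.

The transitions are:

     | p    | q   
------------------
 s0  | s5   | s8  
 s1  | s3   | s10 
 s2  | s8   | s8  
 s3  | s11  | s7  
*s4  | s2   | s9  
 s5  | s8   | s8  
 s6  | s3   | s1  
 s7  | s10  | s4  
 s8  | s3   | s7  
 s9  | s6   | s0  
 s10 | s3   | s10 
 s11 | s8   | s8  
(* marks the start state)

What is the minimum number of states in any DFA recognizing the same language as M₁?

Initial partition by acceptance: {s2,s3,s4,s5,s9,s11} | {s0,s1,s6,s7,s8,s10}.
Refine {s2,s3,s4,s5,s9,s11} on symbol p: members go to different blocks, giving {s2,s5,s9,s11} and {s3,s4}.
On input p, block {s0,s1,s6,s7,s8,s10} splits into {s1,s6,s8,s10} and {s0} and {s7}.
On input q, block {s2,s5,s9,s11} splits into {s2,s5,s11} and {s9}.
Split {s1,s6,s8,s10} by δ(·,q) → {s1,s6,s10} and {s8}.
Split {s3,s4} by δ(·,q) → {s3} and {s4}.
Stable partition: {s2,s5,s11} | {s1,s6,s10} | {s3} | {s0} | {s7} | {s9} | {s8} | {s4} — 8 equivalence classes.

8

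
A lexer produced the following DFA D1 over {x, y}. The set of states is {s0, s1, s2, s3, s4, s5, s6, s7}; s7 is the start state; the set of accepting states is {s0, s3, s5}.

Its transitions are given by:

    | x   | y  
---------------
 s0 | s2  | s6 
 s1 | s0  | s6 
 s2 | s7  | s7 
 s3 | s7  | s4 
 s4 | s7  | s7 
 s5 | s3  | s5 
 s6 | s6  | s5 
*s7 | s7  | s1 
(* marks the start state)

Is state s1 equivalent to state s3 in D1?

P0 = {s0,s3,s5} | {s1,s2,s4,s6,s7}.
Refine {s0,s3,s5} on symbol x: members go to different blocks, giving {s0,s3} and {s5}.
Split {s1,s2,s4,s6,s7} by δ(·,x) → {s2,s4,s6,s7} and {s1}.
On input y, block {s2,s4,s6,s7} splits into {s2,s4} and {s6} and {s7}.
On input x, block {s0,s3} splits into {s0} and {s3}.
The partition is now stable with 7 blocks: {s0} | {s2,s4} | {s5} | {s1} | {s6} | {s7} | {s3}.
s1 and s3 end up in different blocks, so they are distinguishable. For instance, the string 'ε' is accepted from only s3.

No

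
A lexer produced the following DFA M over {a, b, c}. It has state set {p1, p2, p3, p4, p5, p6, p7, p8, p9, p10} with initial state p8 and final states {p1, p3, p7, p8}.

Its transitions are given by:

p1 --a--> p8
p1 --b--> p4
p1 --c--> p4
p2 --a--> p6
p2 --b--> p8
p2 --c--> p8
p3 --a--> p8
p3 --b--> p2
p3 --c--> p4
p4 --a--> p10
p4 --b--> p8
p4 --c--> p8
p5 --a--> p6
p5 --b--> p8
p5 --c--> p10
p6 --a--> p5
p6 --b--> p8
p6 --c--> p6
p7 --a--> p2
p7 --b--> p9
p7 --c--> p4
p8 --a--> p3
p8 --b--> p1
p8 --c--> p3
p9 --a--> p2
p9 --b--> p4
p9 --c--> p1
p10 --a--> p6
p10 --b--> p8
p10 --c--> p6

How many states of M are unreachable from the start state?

No path from p8 leads to p7, p9; the other 8 states are all reachable.

2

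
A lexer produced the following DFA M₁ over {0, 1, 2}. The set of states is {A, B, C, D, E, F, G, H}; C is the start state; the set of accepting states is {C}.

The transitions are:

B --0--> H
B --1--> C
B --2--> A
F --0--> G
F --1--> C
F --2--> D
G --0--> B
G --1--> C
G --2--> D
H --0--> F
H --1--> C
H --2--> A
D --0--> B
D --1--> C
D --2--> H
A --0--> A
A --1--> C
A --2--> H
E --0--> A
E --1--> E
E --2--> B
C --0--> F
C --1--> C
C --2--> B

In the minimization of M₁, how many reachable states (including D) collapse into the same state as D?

6

Reachable states from the start: {A,B,C,D,F,G,H}. Unreachable: {E} — drop them.
Start with accepting vs non-accepting: {C} | {A,B,D,F,G,H}.
Stable partition: {C} | {A,B,D,F,G,H} — 2 equivalence classes.
State D belongs to the block {A,B,D,F,G,H}, which has 6 states.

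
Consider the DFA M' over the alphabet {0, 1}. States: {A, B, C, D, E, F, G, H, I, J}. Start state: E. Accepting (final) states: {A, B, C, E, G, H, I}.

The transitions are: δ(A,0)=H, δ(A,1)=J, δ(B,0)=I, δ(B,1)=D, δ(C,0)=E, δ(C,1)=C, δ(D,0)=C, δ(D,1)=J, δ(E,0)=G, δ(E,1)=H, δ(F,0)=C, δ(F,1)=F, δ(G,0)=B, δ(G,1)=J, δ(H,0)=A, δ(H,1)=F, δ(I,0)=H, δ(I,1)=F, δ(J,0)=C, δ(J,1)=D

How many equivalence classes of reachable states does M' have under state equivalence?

4

P0 = {A,B,C,E,G,H,I} | {D,F,J}.
Refine {A,B,C,E,G,H,I} on symbol 1: members go to different blocks, giving {A,B,G,H,I} and {C,E}.
On input 0, block {C,E} splits into {C} and {E}.
No further refinement is possible. Final partition (4 blocks): {A,B,G,H,I} | {D,F,J} | {C} | {E}.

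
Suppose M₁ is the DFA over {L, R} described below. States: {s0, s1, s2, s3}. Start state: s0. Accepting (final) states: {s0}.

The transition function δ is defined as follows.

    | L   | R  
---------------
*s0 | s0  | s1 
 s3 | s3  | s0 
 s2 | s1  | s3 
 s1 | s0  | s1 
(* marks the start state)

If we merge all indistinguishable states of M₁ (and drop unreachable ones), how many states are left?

2

First remove the unreachable states {s2,s3}; 2 states remain.
P0 = {s0} | {s1}.
Stable partition: {s0} | {s1} — 2 equivalence classes.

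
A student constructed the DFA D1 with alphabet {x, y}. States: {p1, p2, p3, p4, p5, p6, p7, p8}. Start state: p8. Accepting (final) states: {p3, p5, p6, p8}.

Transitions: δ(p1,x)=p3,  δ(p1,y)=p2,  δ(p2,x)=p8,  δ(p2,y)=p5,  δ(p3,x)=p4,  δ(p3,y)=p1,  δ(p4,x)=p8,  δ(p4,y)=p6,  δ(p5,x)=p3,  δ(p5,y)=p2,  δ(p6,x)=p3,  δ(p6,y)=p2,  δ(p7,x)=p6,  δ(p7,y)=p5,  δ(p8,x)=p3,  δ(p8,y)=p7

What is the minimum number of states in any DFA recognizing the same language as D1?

Every state is reachable, so we keep all 8.
P0 = {p3,p5,p6,p8} | {p1,p2,p4,p7}.
Refine {p3,p5,p6,p8} on symbol x: members go to different blocks, giving {p5,p6,p8} and {p3}.
On input x, block {p1,p2,p4,p7} splits into {p2,p4,p7} and {p1}.
Stable partition: {p5,p6,p8} | {p2,p4,p7} | {p3} | {p1} — 4 equivalence classes.

4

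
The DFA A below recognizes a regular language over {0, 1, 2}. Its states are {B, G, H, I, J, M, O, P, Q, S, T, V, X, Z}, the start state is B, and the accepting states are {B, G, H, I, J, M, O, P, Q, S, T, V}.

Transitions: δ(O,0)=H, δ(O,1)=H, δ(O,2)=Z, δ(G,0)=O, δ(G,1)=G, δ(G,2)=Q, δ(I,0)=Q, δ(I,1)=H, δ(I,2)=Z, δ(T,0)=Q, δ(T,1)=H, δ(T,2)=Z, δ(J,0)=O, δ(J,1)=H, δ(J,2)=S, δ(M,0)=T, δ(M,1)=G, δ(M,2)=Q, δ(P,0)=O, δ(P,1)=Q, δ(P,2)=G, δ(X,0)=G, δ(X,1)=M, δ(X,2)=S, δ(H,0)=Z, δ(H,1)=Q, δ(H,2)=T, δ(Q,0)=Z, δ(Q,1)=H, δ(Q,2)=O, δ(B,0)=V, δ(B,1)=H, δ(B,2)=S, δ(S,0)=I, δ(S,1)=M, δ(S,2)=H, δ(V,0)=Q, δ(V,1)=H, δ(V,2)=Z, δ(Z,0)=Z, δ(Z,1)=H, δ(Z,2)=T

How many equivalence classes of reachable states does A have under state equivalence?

States {J,P,X} cannot be reached from the start state, so discard them.
Start with accepting vs non-accepting: {B,G,H,I,M,O,Q,S,T,V} | {Z}.
On input 0, block {B,G,H,I,M,O,Q,S,T,V} splits into {B,G,I,M,O,S,T,V} and {H,Q}.
On input 0, block {B,G,I,M,O,S,T,V} splits into {I,O,T,V} and {B,G,M,S}.
On input 1, block {B,G,M,S} splits into {G,M,S} and {B}.
No further refinement is possible. Final partition (5 blocks): {I,O,T,V} | {Z} | {H,Q} | {G,M,S} | {B}.

5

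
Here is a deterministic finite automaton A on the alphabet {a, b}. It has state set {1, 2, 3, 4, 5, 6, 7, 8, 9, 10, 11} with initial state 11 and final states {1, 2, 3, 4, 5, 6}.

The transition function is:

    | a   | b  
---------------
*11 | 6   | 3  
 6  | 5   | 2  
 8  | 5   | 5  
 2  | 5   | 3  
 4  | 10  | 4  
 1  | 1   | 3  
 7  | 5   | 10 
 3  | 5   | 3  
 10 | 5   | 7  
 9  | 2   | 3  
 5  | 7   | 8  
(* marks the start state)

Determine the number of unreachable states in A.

No path from 11 leads to 1, 4, 9; the other 8 states are all reachable.

3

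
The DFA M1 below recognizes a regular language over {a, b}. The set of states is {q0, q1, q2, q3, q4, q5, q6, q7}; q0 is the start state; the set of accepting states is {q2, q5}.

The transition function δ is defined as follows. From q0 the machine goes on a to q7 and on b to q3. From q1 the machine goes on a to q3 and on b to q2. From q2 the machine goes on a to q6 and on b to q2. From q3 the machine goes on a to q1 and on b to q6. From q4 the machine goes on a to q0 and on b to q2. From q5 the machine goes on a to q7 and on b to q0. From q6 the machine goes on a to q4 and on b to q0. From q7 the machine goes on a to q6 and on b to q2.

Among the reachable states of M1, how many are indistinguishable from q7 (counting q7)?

First remove the unreachable states {q5}; 7 states remain.
Start with accepting vs non-accepting: {q2} | {q0,q1,q3,q4,q6,q7}.
Refine {q0,q1,q3,q4,q6,q7} on symbol b: members go to different blocks, giving {q0,q3,q6} and {q1,q4,q7}.
Stable partition: {q2} | {q0,q3,q6} | {q1,q4,q7} — 3 equivalence classes.
The equivalence class containing q7 is {q1,q4,q7}, of size 3.

3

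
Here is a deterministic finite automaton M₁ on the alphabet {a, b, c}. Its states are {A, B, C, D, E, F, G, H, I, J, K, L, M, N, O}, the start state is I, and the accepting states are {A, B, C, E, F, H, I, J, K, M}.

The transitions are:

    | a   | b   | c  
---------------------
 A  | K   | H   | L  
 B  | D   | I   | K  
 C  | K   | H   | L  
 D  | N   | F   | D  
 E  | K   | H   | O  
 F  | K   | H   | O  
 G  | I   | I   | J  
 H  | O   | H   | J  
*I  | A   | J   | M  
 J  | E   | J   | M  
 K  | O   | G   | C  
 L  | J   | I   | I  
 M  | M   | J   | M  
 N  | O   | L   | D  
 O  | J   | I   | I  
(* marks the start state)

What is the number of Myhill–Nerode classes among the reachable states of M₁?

States {B,D,F,N} cannot be reached from the start state, so discard them.
P0 = {A,C,E,H,I,J,K,M} | {G,L,O}.
On input a, block {A,C,E,H,I,J,K,M} splits into {A,C,E,I,J,M} and {H,K}.
Refine {A,C,E,I,J,M} on symbol a: members go to different blocks, giving {A,C,E} and {I,J,M}.
On input b, block {H,K} splits into {H} and {K}.
Refine {I,J,M} on symbol a: members go to different blocks, giving {I,J} and {M}.
The partition is now stable with 6 blocks: {A,C,E} | {G,L,O} | {H} | {I,J} | {K} | {M}.

6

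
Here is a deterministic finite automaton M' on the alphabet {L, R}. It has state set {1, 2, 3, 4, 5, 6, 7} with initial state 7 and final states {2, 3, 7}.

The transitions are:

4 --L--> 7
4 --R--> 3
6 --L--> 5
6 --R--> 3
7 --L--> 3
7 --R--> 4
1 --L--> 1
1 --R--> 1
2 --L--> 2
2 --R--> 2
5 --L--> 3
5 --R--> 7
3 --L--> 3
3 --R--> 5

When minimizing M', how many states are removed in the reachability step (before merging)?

Starting at 7 and following transitions, the reachable set is {3, 4, 5, 7}. That leaves 1, 2, 6 unreachable — 3 in total.

3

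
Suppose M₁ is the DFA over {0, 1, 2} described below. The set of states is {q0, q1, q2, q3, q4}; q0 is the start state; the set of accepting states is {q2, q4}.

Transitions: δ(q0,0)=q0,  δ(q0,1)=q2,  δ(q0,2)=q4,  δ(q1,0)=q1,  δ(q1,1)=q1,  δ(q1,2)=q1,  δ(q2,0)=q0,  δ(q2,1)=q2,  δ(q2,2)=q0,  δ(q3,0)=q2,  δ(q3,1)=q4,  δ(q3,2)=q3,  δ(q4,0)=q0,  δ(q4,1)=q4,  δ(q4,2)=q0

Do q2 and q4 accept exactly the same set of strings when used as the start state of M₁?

Yes

First remove the unreachable states {q1,q3}; 3 states remain.
Start with accepting vs non-accepting: {q2,q4} | {q0}.
The partition is now stable with 2 blocks: {q2,q4} | {q0}.
q2 and q4 lie in the same block of the stable partition, so they are equivalent — no string distinguishes them.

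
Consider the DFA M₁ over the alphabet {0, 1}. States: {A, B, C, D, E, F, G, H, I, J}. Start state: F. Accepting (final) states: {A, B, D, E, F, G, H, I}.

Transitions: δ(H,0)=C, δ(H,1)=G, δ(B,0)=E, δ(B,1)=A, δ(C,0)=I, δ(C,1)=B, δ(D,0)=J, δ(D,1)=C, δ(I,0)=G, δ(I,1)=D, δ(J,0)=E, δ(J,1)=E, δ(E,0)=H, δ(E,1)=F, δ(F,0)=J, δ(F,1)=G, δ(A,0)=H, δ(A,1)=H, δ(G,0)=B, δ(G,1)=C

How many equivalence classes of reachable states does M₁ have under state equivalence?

All states are reachable from the start state.
Start with accepting vs non-accepting: {A,B,D,E,F,G,H,I} | {C,J}.
Split {A,B,D,E,F,G,H,I} by δ(·,0) → {A,B,E,G,I} and {D,F,H}.
Refine {A,B,E,G,I} on symbol 0: members go to different blocks, giving {B,G,I} and {A,E}.
On input 0, block {B,G,I} splits into {G,I} and {B}.
On input 0, block {G,I} splits into {G} and {I}.
Split {C,J} by δ(·,0) → {C} and {J}.
Refine {D,F,H} on symbol 0: members go to different blocks, giving {D,F} and {H}.
Refine {D,F} on symbol 1: members go to different blocks, giving {D} and {F}.
Refine {A,E} on symbol 1: members go to different blocks, giving {A} and {E}.
No further refinement is possible. Final partition (10 blocks): {G} | {C} | {D} | {A} | {B} | {I} | {J} | {H} | {F} | {E}.

10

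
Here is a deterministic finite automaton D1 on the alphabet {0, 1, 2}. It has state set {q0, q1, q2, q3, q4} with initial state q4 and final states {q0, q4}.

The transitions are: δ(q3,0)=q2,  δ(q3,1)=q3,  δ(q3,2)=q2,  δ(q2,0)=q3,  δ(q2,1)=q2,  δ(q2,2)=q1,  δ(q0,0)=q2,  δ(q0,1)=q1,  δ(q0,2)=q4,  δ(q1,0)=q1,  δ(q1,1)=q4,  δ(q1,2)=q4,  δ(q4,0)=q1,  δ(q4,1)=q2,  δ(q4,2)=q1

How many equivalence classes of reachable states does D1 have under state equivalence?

Reachable states from the start: {q1,q2,q3,q4}. Unreachable: {q0} — drop them.
Initial partition by acceptance: {q4} | {q1,q2,q3}.
On input 1, block {q1,q2,q3} splits into {q2,q3} and {q1}.
Split {q2,q3} by δ(·,2) → {q2} and {q3}.
No further refinement is possible. Final partition (4 blocks): {q4} | {q2} | {q1} | {q3}.

4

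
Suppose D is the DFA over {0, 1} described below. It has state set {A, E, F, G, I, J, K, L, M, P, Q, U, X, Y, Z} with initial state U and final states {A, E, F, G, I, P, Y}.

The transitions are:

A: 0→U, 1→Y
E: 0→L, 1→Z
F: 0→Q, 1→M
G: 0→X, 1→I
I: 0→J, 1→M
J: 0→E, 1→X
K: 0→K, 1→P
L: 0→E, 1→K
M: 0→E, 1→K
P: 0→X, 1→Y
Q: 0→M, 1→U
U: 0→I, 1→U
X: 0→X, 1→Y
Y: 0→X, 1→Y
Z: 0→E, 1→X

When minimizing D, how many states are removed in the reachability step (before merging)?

4

BFS from U reaches {E, I, J, K, L, M, P, U, X, Y, Z}; the 4 state(s) A, F, G, Q are never visited.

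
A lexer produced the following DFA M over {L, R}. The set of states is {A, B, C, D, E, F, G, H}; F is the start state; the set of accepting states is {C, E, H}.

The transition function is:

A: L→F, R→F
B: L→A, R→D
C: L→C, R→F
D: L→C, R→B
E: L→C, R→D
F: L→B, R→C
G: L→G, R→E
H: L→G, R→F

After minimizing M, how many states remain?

States {E,G,H} cannot be reached from the start state, so discard them.
Start with accepting vs non-accepting: {C} | {A,B,D,F}.
Split {A,B,D,F} by δ(·,L) → {A,B,F} and {D}.
Refine {A,B,F} on symbol R: members go to different blocks, giving {A} and {B} and {F}.
Stable partition: {C} | {A} | {D} | {B} | {F} — 5 equivalence classes.

5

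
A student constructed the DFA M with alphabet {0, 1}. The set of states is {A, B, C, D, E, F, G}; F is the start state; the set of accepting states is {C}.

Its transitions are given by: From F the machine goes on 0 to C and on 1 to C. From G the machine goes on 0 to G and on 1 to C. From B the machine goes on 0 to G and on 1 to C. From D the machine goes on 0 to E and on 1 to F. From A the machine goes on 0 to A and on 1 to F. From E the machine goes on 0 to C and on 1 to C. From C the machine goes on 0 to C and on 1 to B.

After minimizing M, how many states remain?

3

States {A,D,E} cannot be reached from the start state, so discard them.
Initial partition by acceptance: {C} | {B,F,G}.
On input 0, block {B,F,G} splits into {B,G} and {F}.
No further refinement is possible. Final partition (3 blocks): {C} | {B,G} | {F}.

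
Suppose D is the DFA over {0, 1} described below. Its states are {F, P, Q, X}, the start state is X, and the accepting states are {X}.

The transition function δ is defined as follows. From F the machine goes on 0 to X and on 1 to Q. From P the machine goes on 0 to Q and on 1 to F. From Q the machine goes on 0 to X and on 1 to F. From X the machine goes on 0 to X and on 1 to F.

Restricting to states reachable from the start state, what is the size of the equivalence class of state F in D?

2

States {P} cannot be reached from the start state, so discard them.
P0 = {X} | {F,Q}.
No further refinement is possible. Final partition (2 blocks): {X} | {F,Q}.
The equivalence class containing F is {F,Q}, of size 2.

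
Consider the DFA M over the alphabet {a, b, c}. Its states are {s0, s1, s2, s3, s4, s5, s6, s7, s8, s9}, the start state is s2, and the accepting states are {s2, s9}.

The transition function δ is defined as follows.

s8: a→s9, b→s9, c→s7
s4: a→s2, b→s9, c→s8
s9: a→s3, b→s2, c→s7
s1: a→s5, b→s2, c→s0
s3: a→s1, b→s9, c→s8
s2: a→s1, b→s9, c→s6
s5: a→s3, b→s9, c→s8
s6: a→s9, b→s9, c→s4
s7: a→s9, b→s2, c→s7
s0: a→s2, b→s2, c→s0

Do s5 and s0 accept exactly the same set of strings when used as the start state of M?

All states are reachable from the start state.
Start with accepting vs non-accepting: {s2,s9} | {s0,s1,s3,s4,s5,s6,s7,s8}.
Refine {s0,s1,s3,s4,s5,s6,s7,s8} on symbol a: members go to different blocks, giving {s0,s4,s6,s7,s8} and {s1,s3,s5}.
The partition is now stable with 3 blocks: {s2,s9} | {s0,s4,s6,s7,s8} | {s1,s3,s5}.
s5 and s0 end up in different blocks, so they are distinguishable. For instance, the string 'a' is accepted from only s0.

No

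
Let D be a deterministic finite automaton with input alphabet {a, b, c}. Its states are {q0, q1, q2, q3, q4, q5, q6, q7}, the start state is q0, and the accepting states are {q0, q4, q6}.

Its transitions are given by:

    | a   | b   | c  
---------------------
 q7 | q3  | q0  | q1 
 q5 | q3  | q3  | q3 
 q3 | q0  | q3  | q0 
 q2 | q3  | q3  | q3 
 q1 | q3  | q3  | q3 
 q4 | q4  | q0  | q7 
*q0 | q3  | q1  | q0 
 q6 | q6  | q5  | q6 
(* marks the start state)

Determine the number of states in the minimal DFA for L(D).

3

States {q2,q4,q5,q6,q7} cannot be reached from the start state, so discard them.
P0 = {q0} | {q1,q3}.
On input a, block {q1,q3} splits into {q1} and {q3}.
Stable partition: {q0} | {q1} | {q3} — 3 equivalence classes.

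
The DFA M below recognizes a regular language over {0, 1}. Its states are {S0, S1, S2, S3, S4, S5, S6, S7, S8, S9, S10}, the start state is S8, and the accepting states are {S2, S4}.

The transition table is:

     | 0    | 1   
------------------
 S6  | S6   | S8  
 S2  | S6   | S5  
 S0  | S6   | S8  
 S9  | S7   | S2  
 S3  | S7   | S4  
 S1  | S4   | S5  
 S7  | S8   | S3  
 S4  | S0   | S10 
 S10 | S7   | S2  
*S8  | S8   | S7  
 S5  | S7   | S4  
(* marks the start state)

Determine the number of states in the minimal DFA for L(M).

Reachable states from the start: {S0,S2,S3,S4,S5,S6,S7,S8,S10}. Unreachable: {S1,S9} — drop them.
Initial partition by acceptance: {S2,S4} | {S0,S3,S5,S6,S7,S8,S10}.
Refine {S0,S3,S5,S6,S7,S8,S10} on symbol 1: members go to different blocks, giving {S0,S6,S7,S8} and {S3,S5,S10}.
Refine {S0,S6,S7,S8} on symbol 1: members go to different blocks, giving {S0,S6,S8} and {S7}.
On input 1, block {S0,S6,S8} splits into {S0,S6} and {S8}.
The partition is now stable with 5 blocks: {S2,S4} | {S0,S6} | {S3,S5,S10} | {S7} | {S8}.

5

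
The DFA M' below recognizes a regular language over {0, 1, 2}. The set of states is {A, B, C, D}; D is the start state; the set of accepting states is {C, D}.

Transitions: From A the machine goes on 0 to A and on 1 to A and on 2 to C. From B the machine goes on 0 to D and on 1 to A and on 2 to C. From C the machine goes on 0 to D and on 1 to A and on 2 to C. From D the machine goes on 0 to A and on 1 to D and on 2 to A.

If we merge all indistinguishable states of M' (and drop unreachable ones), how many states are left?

Reachable states from the start: {A,C,D}. Unreachable: {B} — drop them.
P0 = {C,D} | {A}.
Split {C,D} by δ(·,0) → {C} and {D}.
No further refinement is possible. Final partition (3 blocks): {C} | {A} | {D}.

3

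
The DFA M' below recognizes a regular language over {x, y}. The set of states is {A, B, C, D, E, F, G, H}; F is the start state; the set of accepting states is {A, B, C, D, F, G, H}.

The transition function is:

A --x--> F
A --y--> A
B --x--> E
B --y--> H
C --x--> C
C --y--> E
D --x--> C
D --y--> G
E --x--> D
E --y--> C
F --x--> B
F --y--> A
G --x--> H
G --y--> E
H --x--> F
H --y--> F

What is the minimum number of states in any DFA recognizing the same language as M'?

P0 = {A,B,C,D,F,G,H} | {E}.
Split {A,B,C,D,F,G,H} by δ(·,x) → {A,C,D,F,G,H} and {B}.
Split {A,C,D,F,G,H} by δ(·,x) → {A,C,D,G,H} and {F}.
Refine {A,C,D,G,H} on symbol x: members go to different blocks, giving {C,D,G} and {A,H}.
On input x, block {C,D,G} splits into {C,D} and {G}.
On input y, block {C,D} splits into {C} and {D}.
Refine {A,H} on symbol y: members go to different blocks, giving {A} and {H}.
No further refinement is possible. Final partition (8 blocks): {C} | {E} | {B} | {F} | {A} | {G} | {D} | {H}.

8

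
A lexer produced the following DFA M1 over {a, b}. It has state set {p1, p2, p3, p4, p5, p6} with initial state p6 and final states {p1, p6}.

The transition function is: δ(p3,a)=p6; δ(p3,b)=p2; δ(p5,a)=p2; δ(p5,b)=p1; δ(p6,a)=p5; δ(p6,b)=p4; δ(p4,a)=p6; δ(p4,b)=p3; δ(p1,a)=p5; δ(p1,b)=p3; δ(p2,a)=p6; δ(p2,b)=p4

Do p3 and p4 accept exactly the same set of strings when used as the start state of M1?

Yes

All states are reachable from the start state.
P0 = {p1,p6} | {p2,p3,p4,p5}.
Split {p2,p3,p4,p5} by δ(·,a) → {p2,p3,p4} and {p5}.
The partition is now stable with 3 blocks: {p1,p6} | {p2,p3,p4} | {p5}.
p3 and p4 lie in the same block of the stable partition, so they are equivalent — no string distinguishes them.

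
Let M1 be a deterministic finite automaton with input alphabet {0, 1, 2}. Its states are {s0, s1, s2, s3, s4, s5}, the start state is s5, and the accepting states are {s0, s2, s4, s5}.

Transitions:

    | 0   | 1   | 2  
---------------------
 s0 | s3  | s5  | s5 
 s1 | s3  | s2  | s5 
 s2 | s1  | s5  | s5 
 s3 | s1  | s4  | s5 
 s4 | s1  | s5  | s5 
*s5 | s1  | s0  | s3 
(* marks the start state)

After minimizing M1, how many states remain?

3

Initial partition by acceptance: {s0,s2,s4,s5} | {s1,s3}.
Split {s0,s2,s4,s5} by δ(·,2) → {s0,s2,s4} and {s5}.
No further refinement is possible. Final partition (3 blocks): {s0,s2,s4} | {s1,s3} | {s5}.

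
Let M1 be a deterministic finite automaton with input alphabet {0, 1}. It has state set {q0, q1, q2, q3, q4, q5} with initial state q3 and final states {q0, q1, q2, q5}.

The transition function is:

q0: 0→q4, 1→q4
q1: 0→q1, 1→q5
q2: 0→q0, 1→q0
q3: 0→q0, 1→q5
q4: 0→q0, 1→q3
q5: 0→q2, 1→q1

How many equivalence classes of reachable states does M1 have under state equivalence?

6

Initial partition by acceptance: {q0,q1,q2,q5} | {q3,q4}.
Split {q0,q1,q2,q5} by δ(·,0) → {q1,q2,q5} and {q0}.
Split {q1,q2,q5} by δ(·,0) → {q1,q5} and {q2}.
On input 0, block {q1,q5} splits into {q1} and {q5}.
On input 1, block {q3,q4} splits into {q3} and {q4}.
No further refinement is possible. Final partition (6 blocks): {q1} | {q3} | {q0} | {q2} | {q5} | {q4}.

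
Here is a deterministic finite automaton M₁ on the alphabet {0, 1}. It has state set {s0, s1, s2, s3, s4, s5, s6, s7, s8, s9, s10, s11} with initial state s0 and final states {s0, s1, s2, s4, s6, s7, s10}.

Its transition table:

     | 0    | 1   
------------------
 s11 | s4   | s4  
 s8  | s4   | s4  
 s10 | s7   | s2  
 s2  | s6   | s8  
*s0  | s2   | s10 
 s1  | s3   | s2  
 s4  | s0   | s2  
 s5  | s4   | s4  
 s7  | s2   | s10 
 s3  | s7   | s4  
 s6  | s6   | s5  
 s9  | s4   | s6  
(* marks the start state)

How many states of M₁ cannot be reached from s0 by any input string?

No path from s0 leads to s1, s3, s9, s11; the other 8 states are all reachable.

4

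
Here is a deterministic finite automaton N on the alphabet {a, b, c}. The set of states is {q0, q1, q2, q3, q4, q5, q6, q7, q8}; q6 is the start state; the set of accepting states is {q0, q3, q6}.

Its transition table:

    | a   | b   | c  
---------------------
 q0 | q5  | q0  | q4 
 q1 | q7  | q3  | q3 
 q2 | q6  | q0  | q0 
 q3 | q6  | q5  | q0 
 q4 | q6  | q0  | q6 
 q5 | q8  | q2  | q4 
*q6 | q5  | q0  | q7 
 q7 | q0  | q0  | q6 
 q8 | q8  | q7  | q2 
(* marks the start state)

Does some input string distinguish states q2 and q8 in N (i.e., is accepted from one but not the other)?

Reachable states from the start: {q0,q2,q4,q5,q6,q7,q8}. Unreachable: {q1,q3} — drop them.
P0 = {q0,q6} | {q2,q4,q5,q7,q8}.
On input a, block {q2,q4,q5,q7,q8} splits into {q2,q4,q7} and {q5,q8}.
No further refinement is possible. Final partition (3 blocks): {q0,q6} | {q2,q4,q7} | {q5,q8}.
q2 and q8 end up in different blocks, so they are distinguishable. For instance, the string 'a' is accepted from only q2.

Yes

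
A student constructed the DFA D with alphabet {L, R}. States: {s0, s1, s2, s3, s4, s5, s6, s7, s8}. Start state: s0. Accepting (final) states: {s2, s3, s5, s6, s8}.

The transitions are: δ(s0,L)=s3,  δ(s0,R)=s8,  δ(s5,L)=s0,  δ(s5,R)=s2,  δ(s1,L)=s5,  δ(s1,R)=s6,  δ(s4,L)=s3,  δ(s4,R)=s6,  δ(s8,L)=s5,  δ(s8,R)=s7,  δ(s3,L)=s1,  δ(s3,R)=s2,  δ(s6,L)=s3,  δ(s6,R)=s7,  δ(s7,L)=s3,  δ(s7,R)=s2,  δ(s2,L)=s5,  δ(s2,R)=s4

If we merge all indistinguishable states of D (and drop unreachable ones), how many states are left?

Initial partition by acceptance: {s2,s3,s5,s6,s8} | {s0,s1,s4,s7}.
Split {s2,s3,s5,s6,s8} by δ(·,L) → {s2,s6,s8} and {s3,s5}.
No further refinement is possible. Final partition (3 blocks): {s2,s6,s8} | {s0,s1,s4,s7} | {s3,s5}.

3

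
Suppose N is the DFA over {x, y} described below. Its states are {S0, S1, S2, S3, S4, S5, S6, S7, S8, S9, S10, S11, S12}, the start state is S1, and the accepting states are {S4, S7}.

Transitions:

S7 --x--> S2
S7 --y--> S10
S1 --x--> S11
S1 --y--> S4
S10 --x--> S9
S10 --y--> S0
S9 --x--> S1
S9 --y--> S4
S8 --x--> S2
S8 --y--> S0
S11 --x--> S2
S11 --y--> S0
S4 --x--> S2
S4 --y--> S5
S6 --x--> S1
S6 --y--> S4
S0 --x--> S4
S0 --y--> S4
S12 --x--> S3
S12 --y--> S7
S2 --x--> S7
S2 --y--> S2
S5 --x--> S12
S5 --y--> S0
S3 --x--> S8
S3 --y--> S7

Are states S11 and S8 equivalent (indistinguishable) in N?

Yes

First remove the unreachable states {S6}; 12 states remain.
Start with accepting vs non-accepting: {S4,S7} | {S0,S1,S2,S3,S5,S8,S9,S10,S11,S12}.
Refine {S0,S1,S2,S3,S5,S8,S9,S10,S11,S12} on symbol x: members go to different blocks, giving {S1,S3,S5,S8,S9,S10,S11,S12} and {S0,S2}.
On input x, block {S1,S3,S5,S8,S9,S10,S11,S12} splits into {S1,S3,S5,S9,S10,S12} and {S8,S11}.
Split {S1,S3,S5,S9,S10,S12} by δ(·,x) → {S5,S9,S10,S12} and {S1,S3}.
On input x, block {S5,S9,S10,S12} splits into {S5,S10} and {S9,S12}.
On input y, block {S0,S2} splits into {S0} and {S2}.
No further refinement is possible. Final partition (7 blocks): {S4,S7} | {S5,S10} | {S0} | {S8,S11} | {S1,S3} | {S9,S12} | {S2}.
S11 and S8 lie in the same block of the stable partition, so they are equivalent — no string distinguishes them.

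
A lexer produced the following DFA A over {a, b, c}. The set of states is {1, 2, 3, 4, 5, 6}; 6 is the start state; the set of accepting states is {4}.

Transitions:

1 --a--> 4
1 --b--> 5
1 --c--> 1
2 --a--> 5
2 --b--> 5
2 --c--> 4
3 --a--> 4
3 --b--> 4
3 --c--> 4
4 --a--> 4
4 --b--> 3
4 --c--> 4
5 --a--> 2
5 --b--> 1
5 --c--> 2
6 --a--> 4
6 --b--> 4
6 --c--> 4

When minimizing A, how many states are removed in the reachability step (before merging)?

3

No path from 6 leads to 1, 2, 5; the other 3 states are all reachable.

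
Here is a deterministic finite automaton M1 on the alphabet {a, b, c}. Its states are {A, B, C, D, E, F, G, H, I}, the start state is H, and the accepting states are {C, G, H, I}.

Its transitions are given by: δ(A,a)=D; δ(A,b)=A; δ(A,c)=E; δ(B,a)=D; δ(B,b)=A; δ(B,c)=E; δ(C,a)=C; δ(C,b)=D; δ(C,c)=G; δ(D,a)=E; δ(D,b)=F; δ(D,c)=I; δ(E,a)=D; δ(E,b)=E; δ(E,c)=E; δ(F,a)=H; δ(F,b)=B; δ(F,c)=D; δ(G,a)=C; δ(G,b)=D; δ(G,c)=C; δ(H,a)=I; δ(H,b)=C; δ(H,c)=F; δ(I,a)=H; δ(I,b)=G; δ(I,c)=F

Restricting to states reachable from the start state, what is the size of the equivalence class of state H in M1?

2

Initial partition by acceptance: {C,G,H,I} | {A,B,D,E,F}.
Refine {C,G,H,I} on symbol b: members go to different blocks, giving {C,G} and {H,I}.
Refine {A,B,D,E,F} on symbol a: members go to different blocks, giving {A,B,D,E} and {F}.
Split {A,B,D,E} by δ(·,b) → {A,B,E} and {D}.
The partition is now stable with 5 blocks: {C,G} | {A,B,E} | {H,I} | {F} | {D}.
The equivalence class containing H is {H,I}, of size 2.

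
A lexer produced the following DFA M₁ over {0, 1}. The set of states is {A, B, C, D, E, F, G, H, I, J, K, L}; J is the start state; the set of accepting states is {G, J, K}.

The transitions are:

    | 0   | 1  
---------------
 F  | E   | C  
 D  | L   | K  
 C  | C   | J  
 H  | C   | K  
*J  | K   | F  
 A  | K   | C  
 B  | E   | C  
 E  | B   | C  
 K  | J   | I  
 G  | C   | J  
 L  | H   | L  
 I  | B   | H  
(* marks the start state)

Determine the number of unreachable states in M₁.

Starting at J and following transitions, the reachable set is {B, C, E, F, H, I, J, K}. That leaves A, D, G, L unreachable — 4 in total.

4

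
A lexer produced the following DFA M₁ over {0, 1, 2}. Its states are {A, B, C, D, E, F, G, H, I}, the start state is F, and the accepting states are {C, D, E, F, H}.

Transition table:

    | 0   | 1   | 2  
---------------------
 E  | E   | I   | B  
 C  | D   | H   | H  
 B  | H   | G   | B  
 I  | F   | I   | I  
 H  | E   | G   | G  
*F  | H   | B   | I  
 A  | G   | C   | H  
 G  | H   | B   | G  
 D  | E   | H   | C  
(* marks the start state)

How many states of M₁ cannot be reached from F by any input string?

3

Starting at F and following transitions, the reachable set is {B, E, F, G, H, I}. That leaves A, C, D unreachable — 3 in total.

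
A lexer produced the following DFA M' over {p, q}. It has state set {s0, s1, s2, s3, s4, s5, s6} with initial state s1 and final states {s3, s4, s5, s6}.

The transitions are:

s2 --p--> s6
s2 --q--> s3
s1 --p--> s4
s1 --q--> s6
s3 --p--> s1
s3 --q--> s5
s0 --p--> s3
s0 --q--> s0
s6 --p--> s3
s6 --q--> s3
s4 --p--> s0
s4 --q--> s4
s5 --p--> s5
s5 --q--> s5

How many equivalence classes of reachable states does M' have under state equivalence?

6

Reachable states from the start: {s0,s1,s3,s4,s5,s6}. Unreachable: {s2} — drop them.
Initial partition by acceptance: {s3,s4,s5,s6} | {s0,s1}.
On input p, block {s3,s4,s5,s6} splits into {s3,s4} and {s5,s6}.
Refine {s3,s4} on symbol q: members go to different blocks, giving {s3} and {s4}.
Split {s0,s1} by δ(·,p) → {s0} and {s1}.
Refine {s5,s6} on symbol p: members go to different blocks, giving {s5} and {s6}.
The partition is now stable with 6 blocks: {s3} | {s0} | {s5} | {s4} | {s1} | {s6}.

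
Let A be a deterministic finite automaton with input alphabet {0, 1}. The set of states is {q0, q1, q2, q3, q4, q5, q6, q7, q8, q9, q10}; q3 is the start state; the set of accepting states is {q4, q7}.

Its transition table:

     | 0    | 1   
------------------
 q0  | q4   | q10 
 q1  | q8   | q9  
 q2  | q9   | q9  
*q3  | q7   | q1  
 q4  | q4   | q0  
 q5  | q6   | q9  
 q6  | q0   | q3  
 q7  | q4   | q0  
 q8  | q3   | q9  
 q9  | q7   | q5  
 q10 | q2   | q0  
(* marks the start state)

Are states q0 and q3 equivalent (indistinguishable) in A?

Every state is reachable, so we keep all 11.
Start with accepting vs non-accepting: {q4,q7} | {q0,q1,q2,q3,q5,q6,q8,q9,q10}.
On input 0, block {q0,q1,q2,q3,q5,q6,q8,q9,q10} splits into {q1,q2,q5,q6,q8,q10} and {q0,q3,q9}.
Split {q1,q2,q5,q6,q8,q10} by δ(·,0) → {q1,q5,q10} and {q2,q6,q8}.
No further refinement is possible. Final partition (4 blocks): {q4,q7} | {q1,q5,q10} | {q0,q3,q9} | {q2,q6,q8}.
q0 and q3 lie in the same block of the stable partition, so they are equivalent — no string distinguishes them.

Yes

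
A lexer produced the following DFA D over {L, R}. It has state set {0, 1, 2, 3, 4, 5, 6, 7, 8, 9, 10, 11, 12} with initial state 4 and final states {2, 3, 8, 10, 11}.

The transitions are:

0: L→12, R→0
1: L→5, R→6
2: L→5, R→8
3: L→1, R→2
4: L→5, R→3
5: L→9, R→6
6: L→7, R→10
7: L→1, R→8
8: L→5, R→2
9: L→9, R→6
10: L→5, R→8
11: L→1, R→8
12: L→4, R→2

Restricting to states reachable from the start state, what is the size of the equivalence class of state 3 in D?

States {0,11,12} cannot be reached from the start state, so discard them.
Initial partition by acceptance: {2,3,8,10} | {1,4,5,6,7,9}.
On input R, block {1,4,5,6,7,9} splits into {1,5,9} and {4,6,7}.
Split {4,6,7} by δ(·,L) → {4,7} and {6}.
No further refinement is possible. Final partition (4 blocks): {2,3,8,10} | {1,5,9} | {4,7} | {6}.
State 3 belongs to the block {2,3,8,10}, which has 4 states.

4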